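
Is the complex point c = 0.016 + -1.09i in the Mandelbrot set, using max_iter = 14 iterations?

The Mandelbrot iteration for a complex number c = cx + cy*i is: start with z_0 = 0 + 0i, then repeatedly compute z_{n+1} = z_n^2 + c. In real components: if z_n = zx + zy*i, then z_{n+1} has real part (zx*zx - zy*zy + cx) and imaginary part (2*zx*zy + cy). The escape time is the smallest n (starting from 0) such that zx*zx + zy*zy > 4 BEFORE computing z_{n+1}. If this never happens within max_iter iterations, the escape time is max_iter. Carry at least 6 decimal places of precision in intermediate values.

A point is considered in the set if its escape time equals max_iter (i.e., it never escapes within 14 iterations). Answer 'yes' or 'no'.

z_0 = 0 + 0i, c = 0.0160 + -1.0900i
Iter 1: z = 0.0160 + -1.0900i, |z|^2 = 1.1884
Iter 2: z = -1.1718 + -1.1249i, |z|^2 = 2.6386
Iter 3: z = 0.1239 + 1.5464i, |z|^2 = 2.4066
Iter 4: z = -2.3599 + -0.7069i, |z|^2 = 6.0689
Escaped at iteration 4

Answer: no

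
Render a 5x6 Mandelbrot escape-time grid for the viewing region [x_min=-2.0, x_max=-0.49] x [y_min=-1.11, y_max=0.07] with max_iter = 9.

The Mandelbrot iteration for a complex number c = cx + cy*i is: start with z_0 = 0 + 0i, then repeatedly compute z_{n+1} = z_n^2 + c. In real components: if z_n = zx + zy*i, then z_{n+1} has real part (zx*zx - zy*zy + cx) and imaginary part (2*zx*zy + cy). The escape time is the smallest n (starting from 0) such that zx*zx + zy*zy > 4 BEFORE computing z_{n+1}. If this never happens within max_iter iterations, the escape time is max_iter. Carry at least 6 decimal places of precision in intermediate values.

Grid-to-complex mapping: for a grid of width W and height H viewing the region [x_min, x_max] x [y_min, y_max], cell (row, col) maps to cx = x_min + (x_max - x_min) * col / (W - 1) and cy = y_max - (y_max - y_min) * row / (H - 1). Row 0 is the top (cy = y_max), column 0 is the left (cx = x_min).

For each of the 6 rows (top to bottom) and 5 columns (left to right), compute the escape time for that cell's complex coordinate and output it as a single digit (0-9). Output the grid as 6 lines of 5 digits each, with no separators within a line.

Answer: 16999
15999
13979
13359
13335
12333

Derivation:
(row=0, col=0): c = -2.0000 + 0.0700i → escape time 1
(row=0, col=1): c = -1.6225 + 0.0700i → escape time 6
(row=0, col=2): c = -1.2450 + 0.0700i → escape time 9
(row=0, col=3): c = -0.8675 + 0.0700i → escape time 9
(row=0, col=4): c = -0.4900 + 0.0700i → escape time 9
(row=1, col=0): c = -2.0000 + -0.1660i → escape time 1
(row=1, col=1): c = -1.6225 + -0.1660i → escape time 5
(row=1, col=2): c = -1.2450 + -0.1660i → escape time 9
(row=1, col=3): c = -0.8675 + -0.1660i → escape time 9
(row=1, col=4): c = -0.4900 + -0.1660i → escape time 9
(row=2, col=0): c = -2.0000 + -0.4020i → escape time 1
(row=2, col=1): c = -1.6225 + -0.4020i → escape time 3
(row=2, col=2): c = -1.2450 + -0.4020i → escape time 9
(row=2, col=3): c = -0.8675 + -0.4020i → escape time 7
(row=2, col=4): c = -0.4900 + -0.4020i → escape time 9
(row=3, col=0): c = -2.0000 + -0.6380i → escape time 1
(row=3, col=1): c = -1.6225 + -0.6380i → escape time 3
(row=3, col=2): c = -1.2450 + -0.6380i → escape time 3
(row=3, col=3): c = -0.8675 + -0.6380i → escape time 5
(row=3, col=4): c = -0.4900 + -0.6380i → escape time 9
(row=4, col=0): c = -2.0000 + -0.8740i → escape time 1
(row=4, col=1): c = -1.6225 + -0.8740i → escape time 3
(row=4, col=2): c = -1.2450 + -0.8740i → escape time 3
(row=4, col=3): c = -0.8675 + -0.8740i → escape time 3
(row=4, col=4): c = -0.4900 + -0.8740i → escape time 5
(row=5, col=0): c = -2.0000 + -1.1100i → escape time 1
(row=5, col=1): c = -1.6225 + -1.1100i → escape time 2
(row=5, col=2): c = -1.2450 + -1.1100i → escape time 3
(row=5, col=3): c = -0.8675 + -1.1100i → escape time 3
(row=5, col=4): c = -0.4900 + -1.1100i → escape time 3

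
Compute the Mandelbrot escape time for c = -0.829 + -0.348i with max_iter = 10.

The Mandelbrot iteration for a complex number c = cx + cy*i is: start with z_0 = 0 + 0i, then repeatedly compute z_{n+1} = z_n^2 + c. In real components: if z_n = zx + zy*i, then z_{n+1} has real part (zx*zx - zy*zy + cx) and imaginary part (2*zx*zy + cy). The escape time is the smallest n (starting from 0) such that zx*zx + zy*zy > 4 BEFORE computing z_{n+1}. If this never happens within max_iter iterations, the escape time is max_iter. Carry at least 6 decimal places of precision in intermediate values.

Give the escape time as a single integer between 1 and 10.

Answer: 8

Derivation:
z_0 = 0 + 0i, c = -0.8290 + -0.3480i
Iter 1: z = -0.8290 + -0.3480i, |z|^2 = 0.8083
Iter 2: z = -0.2629 + 0.2290i, |z|^2 = 0.1215
Iter 3: z = -0.8123 + -0.4684i, |z|^2 = 0.8793
Iter 4: z = -0.3885 + 0.4130i, |z|^2 = 0.3215
Iter 5: z = -0.8486 + -0.6689i, |z|^2 = 1.1675
Iter 6: z = -0.5562 + 0.7872i, |z|^2 = 0.9291
Iter 7: z = -1.1393 + -1.2238i, |z|^2 = 2.7957
Iter 8: z = -1.0285 + 2.4406i, |z|^2 = 7.0142
Escaped at iteration 8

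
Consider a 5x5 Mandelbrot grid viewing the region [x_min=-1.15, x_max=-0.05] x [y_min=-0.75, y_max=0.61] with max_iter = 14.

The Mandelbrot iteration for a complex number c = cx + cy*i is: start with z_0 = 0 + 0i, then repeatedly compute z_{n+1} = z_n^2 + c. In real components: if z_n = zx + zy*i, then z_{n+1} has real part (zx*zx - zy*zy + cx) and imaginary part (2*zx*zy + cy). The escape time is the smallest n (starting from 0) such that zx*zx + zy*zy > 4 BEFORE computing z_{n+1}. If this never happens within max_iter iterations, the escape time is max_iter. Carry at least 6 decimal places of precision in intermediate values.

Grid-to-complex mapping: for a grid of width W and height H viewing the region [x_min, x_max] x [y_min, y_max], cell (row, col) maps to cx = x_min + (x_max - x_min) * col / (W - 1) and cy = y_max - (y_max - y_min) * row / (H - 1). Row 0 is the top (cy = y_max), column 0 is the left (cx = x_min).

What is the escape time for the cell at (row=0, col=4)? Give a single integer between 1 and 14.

z_0 = 0 + 0i, c = -0.0500 + 0.6100i
Iter 1: z = -0.0500 + 0.6100i, |z|^2 = 0.3746
Iter 2: z = -0.4196 + 0.5490i, |z|^2 = 0.4775
Iter 3: z = -0.1753 + 0.1493i, |z|^2 = 0.0530
Iter 4: z = -0.0415 + 0.5577i, |z|^2 = 0.3127
Iter 5: z = -0.3592 + 0.5637i, |z|^2 = 0.4468
Iter 6: z = -0.2387 + 0.2050i, |z|^2 = 0.0990
Iter 7: z = -0.0351 + 0.5121i, |z|^2 = 0.2635
Iter 8: z = -0.3111 + 0.5741i, |z|^2 = 0.4263
Iter 9: z = -0.2828 + 0.2528i, |z|^2 = 0.1439
Iter 10: z = -0.0340 + 0.4670i, |z|^2 = 0.2192
Iter 11: z = -0.2669 + 0.5783i, |z|^2 = 0.4057
Iter 12: z = -0.3132 + 0.3013i, |z|^2 = 0.1888
Iter 13: z = -0.0427 + 0.4213i, |z|^2 = 0.1793

Answer: 14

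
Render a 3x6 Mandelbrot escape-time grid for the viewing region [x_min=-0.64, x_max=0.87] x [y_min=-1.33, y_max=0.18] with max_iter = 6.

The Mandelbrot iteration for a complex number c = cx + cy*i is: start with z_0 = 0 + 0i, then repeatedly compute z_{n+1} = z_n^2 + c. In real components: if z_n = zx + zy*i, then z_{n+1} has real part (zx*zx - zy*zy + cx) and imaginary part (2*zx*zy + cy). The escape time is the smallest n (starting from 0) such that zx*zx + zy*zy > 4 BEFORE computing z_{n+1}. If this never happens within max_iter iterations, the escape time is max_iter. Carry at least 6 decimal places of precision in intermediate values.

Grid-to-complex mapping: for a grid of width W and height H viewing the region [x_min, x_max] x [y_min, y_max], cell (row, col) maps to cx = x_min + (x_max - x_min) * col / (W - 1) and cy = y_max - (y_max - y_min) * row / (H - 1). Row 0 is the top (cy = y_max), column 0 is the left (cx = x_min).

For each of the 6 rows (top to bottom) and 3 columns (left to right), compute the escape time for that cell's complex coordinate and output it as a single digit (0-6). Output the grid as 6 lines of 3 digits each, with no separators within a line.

Answer: 663
663
663
562
342
222

Derivation:
(row=0, col=0): c = -0.6400 + 0.1800i → escape time 6
(row=0, col=1): c = 0.1150 + 0.1800i → escape time 6
(row=0, col=2): c = 0.8700 + 0.1800i → escape time 3
(row=1, col=0): c = -0.6400 + -0.1220i → escape time 6
(row=1, col=1): c = 0.1150 + -0.1220i → escape time 6
(row=1, col=2): c = 0.8700 + -0.1220i → escape time 3
(row=2, col=0): c = -0.6400 + -0.4240i → escape time 6
(row=2, col=1): c = 0.1150 + -0.4240i → escape time 6
(row=2, col=2): c = 0.8700 + -0.4240i → escape time 3
(row=3, col=0): c = -0.6400 + -0.7260i → escape time 5
(row=3, col=1): c = 0.1150 + -0.7260i → escape time 6
(row=3, col=2): c = 0.8700 + -0.7260i → escape time 2
(row=4, col=0): c = -0.6400 + -1.0280i → escape time 3
(row=4, col=1): c = 0.1150 + -1.0280i → escape time 4
(row=4, col=2): c = 0.8700 + -1.0280i → escape time 2
(row=5, col=0): c = -0.6400 + -1.3300i → escape time 2
(row=5, col=1): c = 0.1150 + -1.3300i → escape time 2
(row=5, col=2): c = 0.8700 + -1.3300i → escape time 2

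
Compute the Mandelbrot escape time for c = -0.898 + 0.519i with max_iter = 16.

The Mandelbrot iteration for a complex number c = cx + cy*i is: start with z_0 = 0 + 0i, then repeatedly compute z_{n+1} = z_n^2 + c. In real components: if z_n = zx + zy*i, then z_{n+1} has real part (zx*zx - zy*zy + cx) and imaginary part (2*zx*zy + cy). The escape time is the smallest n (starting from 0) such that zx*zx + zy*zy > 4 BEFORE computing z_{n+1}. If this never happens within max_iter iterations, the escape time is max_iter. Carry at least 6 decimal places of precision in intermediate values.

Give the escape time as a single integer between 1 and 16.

z_0 = 0 + 0i, c = -0.8980 + 0.5190i
Iter 1: z = -0.8980 + 0.5190i, |z|^2 = 1.0758
Iter 2: z = -0.3610 + -0.4131i, |z|^2 = 0.3010
Iter 3: z = -0.9384 + 0.8172i, |z|^2 = 1.5484
Iter 4: z = -0.6853 + -1.0148i, |z|^2 = 1.4994
Iter 5: z = -1.4581 + 1.9099i, |z|^2 = 5.7737
Escaped at iteration 5

Answer: 5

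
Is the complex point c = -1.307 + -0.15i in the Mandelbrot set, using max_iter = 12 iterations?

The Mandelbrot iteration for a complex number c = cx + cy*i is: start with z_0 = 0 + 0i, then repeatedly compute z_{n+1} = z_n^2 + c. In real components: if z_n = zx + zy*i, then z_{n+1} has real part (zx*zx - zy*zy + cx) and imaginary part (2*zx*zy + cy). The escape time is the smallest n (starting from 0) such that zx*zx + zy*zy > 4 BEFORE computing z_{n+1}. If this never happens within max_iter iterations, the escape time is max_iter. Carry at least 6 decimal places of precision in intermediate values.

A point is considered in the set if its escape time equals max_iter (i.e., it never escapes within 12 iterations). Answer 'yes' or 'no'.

z_0 = 0 + 0i, c = -1.3070 + -0.1500i
Iter 1: z = -1.3070 + -0.1500i, |z|^2 = 1.7307
Iter 2: z = 0.3787 + 0.2421i, |z|^2 = 0.2021
Iter 3: z = -1.2222 + 0.0334i, |z|^2 = 1.4948
Iter 4: z = 0.1856 + -0.2316i, |z|^2 = 0.0881
Iter 5: z = -1.3262 + -0.2360i, |z|^2 = 1.8145
Iter 6: z = 0.3962 + 0.4759i, |z|^2 = 0.3834
Iter 7: z = -1.3765 + 0.2270i, |z|^2 = 1.9463
Iter 8: z = 0.5362 + -0.7750i, |z|^2 = 0.8882
Iter 9: z = -1.6202 + -0.9812i, |z|^2 = 3.5876
Iter 10: z = 0.3552 + 3.0293i, |z|^2 = 9.3029
Escaped at iteration 10

Answer: no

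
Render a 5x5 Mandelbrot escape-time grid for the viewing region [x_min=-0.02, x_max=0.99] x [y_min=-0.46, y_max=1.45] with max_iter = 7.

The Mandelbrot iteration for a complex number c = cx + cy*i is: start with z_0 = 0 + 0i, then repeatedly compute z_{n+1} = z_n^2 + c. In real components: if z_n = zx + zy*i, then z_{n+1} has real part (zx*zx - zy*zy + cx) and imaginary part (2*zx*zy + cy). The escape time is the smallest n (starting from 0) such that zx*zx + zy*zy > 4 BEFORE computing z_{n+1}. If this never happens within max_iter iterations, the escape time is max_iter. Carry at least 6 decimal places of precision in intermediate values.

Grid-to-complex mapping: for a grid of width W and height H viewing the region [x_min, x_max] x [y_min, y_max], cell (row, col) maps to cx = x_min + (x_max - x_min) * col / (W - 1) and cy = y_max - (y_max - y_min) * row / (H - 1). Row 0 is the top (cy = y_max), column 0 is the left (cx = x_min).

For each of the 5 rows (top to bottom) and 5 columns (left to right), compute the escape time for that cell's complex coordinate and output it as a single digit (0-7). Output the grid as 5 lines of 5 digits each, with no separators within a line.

(row=0, col=0): c = -0.0200 + 1.4500i → escape time 2
(row=0, col=1): c = 0.2325 + 1.4500i → escape time 2
(row=0, col=2): c = 0.4850 + 1.4500i → escape time 2
(row=0, col=3): c = 0.7375 + 1.4500i → escape time 2
(row=0, col=4): c = 0.9900 + 1.4500i → escape time 2
(row=1, col=0): c = -0.0200 + 0.9725i → escape time 7
(row=1, col=1): c = 0.2325 + 0.9725i → escape time 4
(row=1, col=2): c = 0.4850 + 0.9725i → escape time 3
(row=1, col=3): c = 0.7375 + 0.9725i → escape time 2
(row=1, col=4): c = 0.9900 + 0.9725i → escape time 2
(row=2, col=0): c = -0.0200 + 0.4950i → escape time 7
(row=2, col=1): c = 0.2325 + 0.4950i → escape time 7
(row=2, col=2): c = 0.4850 + 0.4950i → escape time 5
(row=2, col=3): c = 0.7375 + 0.4950i → escape time 3
(row=2, col=4): c = 0.9900 + 0.4950i → escape time 2
(row=3, col=0): c = -0.0200 + 0.0175i → escape time 7
(row=3, col=1): c = 0.2325 + 0.0175i → escape time 7
(row=3, col=2): c = 0.4850 + 0.0175i → escape time 5
(row=3, col=3): c = 0.7375 + 0.0175i → escape time 3
(row=3, col=4): c = 0.9900 + 0.0175i → escape time 3
(row=4, col=0): c = -0.0200 + -0.4600i → escape time 7
(row=4, col=1): c = 0.2325 + -0.4600i → escape time 7
(row=4, col=2): c = 0.4850 + -0.4600i → escape time 5
(row=4, col=3): c = 0.7375 + -0.4600i → escape time 3
(row=4, col=4): c = 0.9900 + -0.4600i → escape time 2

Answer: 22222
74322
77532
77533
77532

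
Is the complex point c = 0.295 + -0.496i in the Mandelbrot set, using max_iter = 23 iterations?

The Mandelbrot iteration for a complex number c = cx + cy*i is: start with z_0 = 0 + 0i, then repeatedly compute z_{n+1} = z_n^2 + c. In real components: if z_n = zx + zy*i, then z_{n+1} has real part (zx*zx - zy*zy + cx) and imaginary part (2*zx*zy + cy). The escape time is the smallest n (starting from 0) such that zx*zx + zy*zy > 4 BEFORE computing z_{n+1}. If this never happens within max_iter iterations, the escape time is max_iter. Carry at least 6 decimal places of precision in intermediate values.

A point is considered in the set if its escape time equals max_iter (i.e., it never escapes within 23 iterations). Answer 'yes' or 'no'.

Answer: yes

Derivation:
z_0 = 0 + 0i, c = 0.2950 + -0.4960i
Iter 1: z = 0.2950 + -0.4960i, |z|^2 = 0.3330
Iter 2: z = 0.1360 + -0.7886i, |z|^2 = 0.6405
Iter 3: z = -0.3085 + -0.7105i, |z|^2 = 0.6000
Iter 4: z = -0.1147 + -0.0577i, |z|^2 = 0.0165
Iter 5: z = 0.3048 + -0.4828i, |z|^2 = 0.3260
Iter 6: z = 0.1549 + -0.7903i, |z|^2 = 0.6486
Iter 7: z = -0.3056 + -0.7408i, |z|^2 = 0.6422
Iter 8: z = -0.1603 + -0.0432i, |z|^2 = 0.0276
Iter 9: z = 0.3188 + -0.4822i, |z|^2 = 0.3341
Iter 10: z = 0.1642 + -0.8035i, |z|^2 = 0.6725
Iter 11: z = -0.3236 + -0.7598i, |z|^2 = 0.6821
Iter 12: z = -0.1776 + -0.0043i, |z|^2 = 0.0316
Iter 13: z = 0.3265 + -0.4945i, |z|^2 = 0.3511
Iter 14: z = 0.1571 + -0.8189i, |z|^2 = 0.6953
Iter 15: z = -0.3510 + -0.7533i, |z|^2 = 0.6907
Iter 16: z = -0.1493 + 0.0328i, |z|^2 = 0.0234
Iter 17: z = 0.3162 + -0.5058i, |z|^2 = 0.3558
Iter 18: z = 0.1392 + -0.8159i, |z|^2 = 0.6850
Iter 19: z = -0.3513 + -0.7231i, |z|^2 = 0.6463
Iter 20: z = -0.1044 + 0.0120i, |z|^2 = 0.0111
Iter 21: z = 0.3058 + -0.4985i, |z|^2 = 0.3420
Iter 22: z = 0.1400 + -0.8009i, |z|^2 = 0.6610
Did not escape in 23 iterations → in set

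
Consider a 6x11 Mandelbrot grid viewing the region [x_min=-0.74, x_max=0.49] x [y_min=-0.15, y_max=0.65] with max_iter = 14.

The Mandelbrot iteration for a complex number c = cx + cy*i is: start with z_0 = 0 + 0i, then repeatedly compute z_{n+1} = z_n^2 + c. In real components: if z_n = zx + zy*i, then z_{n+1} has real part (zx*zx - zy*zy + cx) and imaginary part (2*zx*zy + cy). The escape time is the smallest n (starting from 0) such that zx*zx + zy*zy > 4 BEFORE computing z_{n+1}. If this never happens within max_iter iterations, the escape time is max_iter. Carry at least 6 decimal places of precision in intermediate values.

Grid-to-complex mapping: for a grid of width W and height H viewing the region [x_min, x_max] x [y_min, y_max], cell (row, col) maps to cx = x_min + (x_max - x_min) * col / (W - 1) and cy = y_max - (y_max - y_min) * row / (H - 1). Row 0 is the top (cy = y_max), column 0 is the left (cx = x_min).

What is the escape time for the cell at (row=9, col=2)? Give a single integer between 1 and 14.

z_0 = 0 + 0i, c = -0.2480 + -0.0700i
Iter 1: z = -0.2480 + -0.0700i, |z|^2 = 0.0664
Iter 2: z = -0.1914 + -0.0353i, |z|^2 = 0.0379
Iter 3: z = -0.2126 + -0.0565i, |z|^2 = 0.0484
Iter 4: z = -0.2060 + -0.0460i, |z|^2 = 0.0445
Iter 5: z = -0.2077 + -0.0511i, |z|^2 = 0.0457
Iter 6: z = -0.2075 + -0.0488i, |z|^2 = 0.0454
Iter 7: z = -0.2073 + -0.0498i, |z|^2 = 0.0455
Iter 8: z = -0.2075 + -0.0494i, |z|^2 = 0.0455
Iter 9: z = -0.2074 + -0.0495i, |z|^2 = 0.0455
Iter 10: z = -0.2074 + -0.0495i, |z|^2 = 0.0455
Iter 11: z = -0.2074 + -0.0495i, |z|^2 = 0.0455
Iter 12: z = -0.2074 + -0.0495i, |z|^2 = 0.0455
Iter 13: z = -0.2074 + -0.0495i, |z|^2 = 0.0455

Answer: 14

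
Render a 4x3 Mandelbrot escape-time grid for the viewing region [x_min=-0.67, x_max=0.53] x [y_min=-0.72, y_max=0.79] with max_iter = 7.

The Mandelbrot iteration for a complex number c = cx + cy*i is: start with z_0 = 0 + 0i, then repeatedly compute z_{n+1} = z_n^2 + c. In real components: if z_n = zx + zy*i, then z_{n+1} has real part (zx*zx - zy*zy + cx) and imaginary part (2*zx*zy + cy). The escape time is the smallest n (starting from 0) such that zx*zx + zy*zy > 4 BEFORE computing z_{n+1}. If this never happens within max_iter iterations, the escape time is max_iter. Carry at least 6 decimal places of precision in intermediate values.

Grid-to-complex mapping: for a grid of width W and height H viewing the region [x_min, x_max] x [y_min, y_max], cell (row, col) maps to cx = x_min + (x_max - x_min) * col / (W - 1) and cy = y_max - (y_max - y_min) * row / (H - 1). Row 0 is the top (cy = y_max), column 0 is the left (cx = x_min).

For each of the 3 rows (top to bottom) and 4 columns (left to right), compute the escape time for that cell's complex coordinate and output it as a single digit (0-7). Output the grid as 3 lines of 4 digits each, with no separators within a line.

(row=0, col=0): c = -0.6700 + 0.7900i → escape time 4
(row=0, col=1): c = -0.2700 + 0.7900i → escape time 7
(row=0, col=2): c = 0.1300 + 0.7900i → escape time 6
(row=0, col=3): c = 0.5300 + 0.7900i → escape time 3
(row=1, col=0): c = -0.6700 + 0.0350i → escape time 7
(row=1, col=1): c = -0.2700 + 0.0350i → escape time 7
(row=1, col=2): c = 0.1300 + 0.0350i → escape time 7
(row=1, col=3): c = 0.5300 + 0.0350i → escape time 5
(row=2, col=0): c = -0.6700 + -0.7200i → escape time 5
(row=2, col=1): c = -0.2700 + -0.7200i → escape time 7
(row=2, col=2): c = 0.1300 + -0.7200i → escape time 7
(row=2, col=3): c = 0.5300 + -0.7200i → escape time 3

Answer: 4763
7775
5773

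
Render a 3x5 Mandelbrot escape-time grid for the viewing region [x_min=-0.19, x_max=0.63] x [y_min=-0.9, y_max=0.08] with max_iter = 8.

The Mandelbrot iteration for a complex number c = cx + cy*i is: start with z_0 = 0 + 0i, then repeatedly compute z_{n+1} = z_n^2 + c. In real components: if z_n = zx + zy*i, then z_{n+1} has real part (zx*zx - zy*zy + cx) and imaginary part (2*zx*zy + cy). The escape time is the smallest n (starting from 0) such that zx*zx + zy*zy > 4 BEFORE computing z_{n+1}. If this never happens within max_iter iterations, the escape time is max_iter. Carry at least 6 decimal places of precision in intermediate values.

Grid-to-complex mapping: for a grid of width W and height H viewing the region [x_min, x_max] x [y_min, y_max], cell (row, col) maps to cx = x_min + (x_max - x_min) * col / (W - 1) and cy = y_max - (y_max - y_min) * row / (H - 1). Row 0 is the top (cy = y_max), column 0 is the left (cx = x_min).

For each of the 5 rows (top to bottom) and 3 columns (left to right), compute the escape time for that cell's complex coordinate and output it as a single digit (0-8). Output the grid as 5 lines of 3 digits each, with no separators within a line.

Answer: 884
884
883
883
842

Derivation:
(row=0, col=0): c = -0.1900 + 0.0800i → escape time 8
(row=0, col=1): c = 0.2200 + 0.0800i → escape time 8
(row=0, col=2): c = 0.6300 + 0.0800i → escape time 4
(row=1, col=0): c = -0.1900 + -0.1650i → escape time 8
(row=1, col=1): c = 0.2200 + -0.1650i → escape time 8
(row=1, col=2): c = 0.6300 + -0.1650i → escape time 4
(row=2, col=0): c = -0.1900 + -0.4100i → escape time 8
(row=2, col=1): c = 0.2200 + -0.4100i → escape time 8
(row=2, col=2): c = 0.6300 + -0.4100i → escape time 3
(row=3, col=0): c = -0.1900 + -0.6550i → escape time 8
(row=3, col=1): c = 0.2200 + -0.6550i → escape time 8
(row=3, col=2): c = 0.6300 + -0.6550i → escape time 3
(row=4, col=0): c = -0.1900 + -0.9000i → escape time 8
(row=4, col=1): c = 0.2200 + -0.9000i → escape time 4
(row=4, col=2): c = 0.6300 + -0.9000i → escape time 2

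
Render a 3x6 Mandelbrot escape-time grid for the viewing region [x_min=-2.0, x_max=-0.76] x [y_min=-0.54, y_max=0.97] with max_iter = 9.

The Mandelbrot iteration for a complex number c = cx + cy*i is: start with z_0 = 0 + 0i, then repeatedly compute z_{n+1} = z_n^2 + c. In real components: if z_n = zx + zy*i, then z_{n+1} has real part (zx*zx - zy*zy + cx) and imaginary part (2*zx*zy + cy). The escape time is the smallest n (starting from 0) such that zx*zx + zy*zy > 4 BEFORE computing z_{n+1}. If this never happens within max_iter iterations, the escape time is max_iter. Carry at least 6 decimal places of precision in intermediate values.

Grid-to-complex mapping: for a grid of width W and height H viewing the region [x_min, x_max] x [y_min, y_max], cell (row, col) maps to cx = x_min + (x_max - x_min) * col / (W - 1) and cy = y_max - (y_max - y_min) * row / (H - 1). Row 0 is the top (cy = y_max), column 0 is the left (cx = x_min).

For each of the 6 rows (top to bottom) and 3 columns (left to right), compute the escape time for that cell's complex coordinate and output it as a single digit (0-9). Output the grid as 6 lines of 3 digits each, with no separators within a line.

Answer: 133
135
158
199
169
136

Derivation:
(row=0, col=0): c = -2.0000 + 0.9700i → escape time 1
(row=0, col=1): c = -1.3800 + 0.9700i → escape time 3
(row=0, col=2): c = -0.7600 + 0.9700i → escape time 3
(row=1, col=0): c = -2.0000 + 0.6680i → escape time 1
(row=1, col=1): c = -1.3800 + 0.6680i → escape time 3
(row=1, col=2): c = -0.7600 + 0.6680i → escape time 5
(row=2, col=0): c = -2.0000 + 0.3660i → escape time 1
(row=2, col=1): c = -1.3800 + 0.3660i → escape time 5
(row=2, col=2): c = -0.7600 + 0.3660i → escape time 8
(row=3, col=0): c = -2.0000 + 0.0640i → escape time 1
(row=3, col=1): c = -1.3800 + 0.0640i → escape time 9
(row=3, col=2): c = -0.7600 + 0.0640i → escape time 9
(row=4, col=0): c = -2.0000 + -0.2380i → escape time 1
(row=4, col=1): c = -1.3800 + -0.2380i → escape time 6
(row=4, col=2): c = -0.7600 + -0.2380i → escape time 9
(row=5, col=0): c = -2.0000 + -0.5400i → escape time 1
(row=5, col=1): c = -1.3800 + -0.5400i → escape time 3
(row=5, col=2): c = -0.7600 + -0.5400i → escape time 6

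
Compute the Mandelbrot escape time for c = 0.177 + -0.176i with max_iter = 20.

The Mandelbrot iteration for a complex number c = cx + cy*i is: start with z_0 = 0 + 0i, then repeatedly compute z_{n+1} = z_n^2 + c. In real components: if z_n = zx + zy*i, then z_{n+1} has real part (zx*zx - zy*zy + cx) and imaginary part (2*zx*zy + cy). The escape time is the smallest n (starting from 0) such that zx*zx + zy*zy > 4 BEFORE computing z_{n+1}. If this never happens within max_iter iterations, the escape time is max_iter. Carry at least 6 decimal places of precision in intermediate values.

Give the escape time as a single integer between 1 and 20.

z_0 = 0 + 0i, c = 0.1770 + -0.1760i
Iter 1: z = 0.1770 + -0.1760i, |z|^2 = 0.0623
Iter 2: z = 0.1774 + -0.2383i, |z|^2 = 0.0882
Iter 3: z = 0.1517 + -0.2605i, |z|^2 = 0.0909
Iter 4: z = 0.1321 + -0.2550i, |z|^2 = 0.0825
Iter 5: z = 0.1294 + -0.2434i, |z|^2 = 0.0760
Iter 6: z = 0.1345 + -0.2390i, |z|^2 = 0.0752
Iter 7: z = 0.1380 + -0.2403i, |z|^2 = 0.0768
Iter 8: z = 0.1383 + -0.2423i, |z|^2 = 0.0778
Iter 9: z = 0.1374 + -0.2430i, |z|^2 = 0.0779
Iter 10: z = 0.1368 + -0.2428i, |z|^2 = 0.0777
Iter 11: z = 0.1368 + -0.2424i, |z|^2 = 0.0775
Iter 12: z = 0.1369 + -0.2423i, |z|^2 = 0.0775
Iter 13: z = 0.1370 + -0.2424i, |z|^2 = 0.0775
Iter 14: z = 0.1370 + -0.2424i, |z|^2 = 0.0775
Iter 15: z = 0.1370 + -0.2424i, |z|^2 = 0.0776
Iter 16: z = 0.1370 + -0.2424i, |z|^2 = 0.0775
Iter 17: z = 0.1370 + -0.2424i, |z|^2 = 0.0775
Iter 18: z = 0.1370 + -0.2424i, |z|^2 = 0.0775
Iter 19: z = 0.1370 + -0.2424i, |z|^2 = 0.0775

Answer: 20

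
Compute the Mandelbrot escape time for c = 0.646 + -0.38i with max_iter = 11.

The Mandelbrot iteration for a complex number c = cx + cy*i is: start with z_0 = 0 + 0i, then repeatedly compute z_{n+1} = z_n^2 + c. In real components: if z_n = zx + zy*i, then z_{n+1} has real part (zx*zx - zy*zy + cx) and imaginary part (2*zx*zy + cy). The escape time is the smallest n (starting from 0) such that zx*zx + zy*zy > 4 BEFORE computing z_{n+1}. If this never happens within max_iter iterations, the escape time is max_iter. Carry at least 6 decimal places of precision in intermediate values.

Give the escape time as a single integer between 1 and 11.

Answer: 3

Derivation:
z_0 = 0 + 0i, c = 0.6460 + -0.3800i
Iter 1: z = 0.6460 + -0.3800i, |z|^2 = 0.5617
Iter 2: z = 0.9189 + -0.8710i, |z|^2 = 1.6030
Iter 3: z = 0.7318 + -1.9807i, |z|^2 = 4.4587
Escaped at iteration 3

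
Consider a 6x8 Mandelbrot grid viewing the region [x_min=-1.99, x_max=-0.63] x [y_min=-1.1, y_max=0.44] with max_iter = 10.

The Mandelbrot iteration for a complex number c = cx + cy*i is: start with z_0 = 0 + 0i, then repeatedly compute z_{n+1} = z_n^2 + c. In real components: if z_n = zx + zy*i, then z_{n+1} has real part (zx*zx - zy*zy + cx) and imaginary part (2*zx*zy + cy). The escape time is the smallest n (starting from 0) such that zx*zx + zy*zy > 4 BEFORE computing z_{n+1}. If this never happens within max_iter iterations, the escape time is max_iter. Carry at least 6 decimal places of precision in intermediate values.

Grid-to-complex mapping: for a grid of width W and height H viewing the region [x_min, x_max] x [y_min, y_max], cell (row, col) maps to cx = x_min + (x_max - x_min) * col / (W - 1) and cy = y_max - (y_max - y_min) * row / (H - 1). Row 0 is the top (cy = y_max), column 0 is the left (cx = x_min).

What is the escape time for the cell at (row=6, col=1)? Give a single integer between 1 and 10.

Answer: 2

Derivation:
z_0 = 0 + 0i, c = -1.7180 + -0.8800i
Iter 1: z = -1.7180 + -0.8800i, |z|^2 = 3.7259
Iter 2: z = 0.4591 + 2.1437i, |z|^2 = 4.8062
Escaped at iteration 2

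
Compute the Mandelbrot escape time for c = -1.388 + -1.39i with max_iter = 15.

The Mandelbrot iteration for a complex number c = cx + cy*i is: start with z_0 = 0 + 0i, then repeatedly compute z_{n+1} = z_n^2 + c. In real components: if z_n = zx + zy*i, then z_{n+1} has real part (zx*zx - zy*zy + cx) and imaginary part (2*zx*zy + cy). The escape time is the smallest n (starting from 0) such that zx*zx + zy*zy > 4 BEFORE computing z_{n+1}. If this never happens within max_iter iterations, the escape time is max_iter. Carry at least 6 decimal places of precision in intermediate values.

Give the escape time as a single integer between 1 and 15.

z_0 = 0 + 0i, c = -1.3880 + -1.3900i
Iter 1: z = -1.3880 + -1.3900i, |z|^2 = 3.8586
Iter 2: z = -1.3936 + 2.4686i, |z|^2 = 8.0362
Escaped at iteration 2

Answer: 2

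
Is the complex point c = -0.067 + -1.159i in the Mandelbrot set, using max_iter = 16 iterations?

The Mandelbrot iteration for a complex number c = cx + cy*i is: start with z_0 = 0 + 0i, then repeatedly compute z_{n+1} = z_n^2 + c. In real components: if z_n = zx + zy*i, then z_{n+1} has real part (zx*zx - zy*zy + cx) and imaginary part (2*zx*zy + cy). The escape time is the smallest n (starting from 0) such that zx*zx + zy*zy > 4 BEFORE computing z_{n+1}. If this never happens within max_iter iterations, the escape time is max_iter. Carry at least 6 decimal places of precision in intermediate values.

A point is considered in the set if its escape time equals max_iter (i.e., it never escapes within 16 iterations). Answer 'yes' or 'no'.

Answer: no

Derivation:
z_0 = 0 + 0i, c = -0.0670 + -1.1590i
Iter 1: z = -0.0670 + -1.1590i, |z|^2 = 1.3478
Iter 2: z = -1.4058 + -1.0037i, |z|^2 = 2.9837
Iter 3: z = 0.9018 + 1.6630i, |z|^2 = 3.5788
Iter 4: z = -2.0191 + 1.8405i, |z|^2 = 7.4643
Escaped at iteration 4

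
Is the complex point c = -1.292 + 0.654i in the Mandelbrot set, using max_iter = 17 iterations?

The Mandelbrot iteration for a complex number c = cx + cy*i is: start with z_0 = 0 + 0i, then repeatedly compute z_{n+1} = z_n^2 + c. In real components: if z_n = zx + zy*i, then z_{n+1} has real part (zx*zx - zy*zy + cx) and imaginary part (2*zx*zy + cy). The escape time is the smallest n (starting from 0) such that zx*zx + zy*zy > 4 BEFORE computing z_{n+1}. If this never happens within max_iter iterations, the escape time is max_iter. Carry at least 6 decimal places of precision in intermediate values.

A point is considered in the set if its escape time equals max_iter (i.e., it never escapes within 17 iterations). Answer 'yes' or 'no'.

z_0 = 0 + 0i, c = -1.2920 + 0.6540i
Iter 1: z = -1.2920 + 0.6540i, |z|^2 = 2.0970
Iter 2: z = -0.0505 + -1.0359i, |z|^2 = 1.0757
Iter 3: z = -2.3626 + 0.7585i, |z|^2 = 6.1573
Escaped at iteration 3

Answer: no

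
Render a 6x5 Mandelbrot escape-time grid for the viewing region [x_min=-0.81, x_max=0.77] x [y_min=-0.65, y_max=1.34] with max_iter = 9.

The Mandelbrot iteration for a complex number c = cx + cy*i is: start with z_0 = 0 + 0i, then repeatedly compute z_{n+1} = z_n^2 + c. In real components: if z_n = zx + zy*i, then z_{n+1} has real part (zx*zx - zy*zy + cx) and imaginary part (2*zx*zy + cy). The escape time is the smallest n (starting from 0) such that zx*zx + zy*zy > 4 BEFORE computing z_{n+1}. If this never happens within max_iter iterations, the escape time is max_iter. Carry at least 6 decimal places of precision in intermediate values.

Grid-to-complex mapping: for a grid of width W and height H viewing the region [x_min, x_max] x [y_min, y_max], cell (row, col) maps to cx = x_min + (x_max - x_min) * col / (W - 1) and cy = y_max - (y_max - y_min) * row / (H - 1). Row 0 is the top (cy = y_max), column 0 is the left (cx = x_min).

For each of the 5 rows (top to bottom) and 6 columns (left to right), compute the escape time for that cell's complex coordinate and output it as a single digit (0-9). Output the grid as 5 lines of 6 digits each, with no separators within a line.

Answer: 222222
459532
899993
999963
599953

Derivation:
(row=0, col=0): c = -0.8100 + 1.3400i → escape time 2
(row=0, col=1): c = -0.4940 + 1.3400i → escape time 2
(row=0, col=2): c = -0.1780 + 1.3400i → escape time 2
(row=0, col=3): c = 0.1380 + 1.3400i → escape time 2
(row=0, col=4): c = 0.4540 + 1.3400i → escape time 2
(row=0, col=5): c = 0.7700 + 1.3400i → escape time 2
(row=1, col=0): c = -0.8100 + 0.8425i → escape time 4
(row=1, col=1): c = -0.4940 + 0.8425i → escape time 5
(row=1, col=2): c = -0.1780 + 0.8425i → escape time 9
(row=1, col=3): c = 0.1380 + 0.8425i → escape time 5
(row=1, col=4): c = 0.4540 + 0.8425i → escape time 3
(row=1, col=5): c = 0.7700 + 0.8425i → escape time 2
(row=2, col=0): c = -0.8100 + 0.3450i → escape time 8
(row=2, col=1): c = -0.4940 + 0.3450i → escape time 9
(row=2, col=2): c = -0.1780 + 0.3450i → escape time 9
(row=2, col=3): c = 0.1380 + 0.3450i → escape time 9
(row=2, col=4): c = 0.4540 + 0.3450i → escape time 9
(row=2, col=5): c = 0.7700 + 0.3450i → escape time 3
(row=3, col=0): c = -0.8100 + -0.1525i → escape time 9
(row=3, col=1): c = -0.4940 + -0.1525i → escape time 9
(row=3, col=2): c = -0.1780 + -0.1525i → escape time 9
(row=3, col=3): c = 0.1380 + -0.1525i → escape time 9
(row=3, col=4): c = 0.4540 + -0.1525i → escape time 6
(row=3, col=5): c = 0.7700 + -0.1525i → escape time 3
(row=4, col=0): c = -0.8100 + -0.6500i → escape time 5
(row=4, col=1): c = -0.4940 + -0.6500i → escape time 9
(row=4, col=2): c = -0.1780 + -0.6500i → escape time 9
(row=4, col=3): c = 0.1380 + -0.6500i → escape time 9
(row=4, col=4): c = 0.4540 + -0.6500i → escape time 5
(row=4, col=5): c = 0.7700 + -0.6500i → escape time 3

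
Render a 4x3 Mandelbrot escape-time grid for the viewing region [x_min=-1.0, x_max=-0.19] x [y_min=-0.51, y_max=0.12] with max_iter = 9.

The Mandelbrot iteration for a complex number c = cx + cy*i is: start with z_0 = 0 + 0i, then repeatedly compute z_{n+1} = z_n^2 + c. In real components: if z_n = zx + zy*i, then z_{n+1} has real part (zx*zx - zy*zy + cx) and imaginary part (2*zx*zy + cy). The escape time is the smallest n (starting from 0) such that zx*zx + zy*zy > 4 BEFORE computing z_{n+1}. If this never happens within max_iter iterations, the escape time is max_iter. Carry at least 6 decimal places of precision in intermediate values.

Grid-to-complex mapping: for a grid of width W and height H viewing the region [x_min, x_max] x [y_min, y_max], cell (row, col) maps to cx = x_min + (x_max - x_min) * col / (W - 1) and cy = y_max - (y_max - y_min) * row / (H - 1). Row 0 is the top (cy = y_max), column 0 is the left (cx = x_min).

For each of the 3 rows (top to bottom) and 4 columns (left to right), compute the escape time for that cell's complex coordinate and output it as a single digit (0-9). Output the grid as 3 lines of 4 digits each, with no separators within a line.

(row=0, col=0): c = -1.0000 + 0.1200i → escape time 9
(row=0, col=1): c = -0.7300 + 0.1200i → escape time 9
(row=0, col=2): c = -0.4600 + 0.1200i → escape time 9
(row=0, col=3): c = -0.1900 + 0.1200i → escape time 9
(row=1, col=0): c = -1.0000 + -0.1950i → escape time 9
(row=1, col=1): c = -0.7300 + -0.1950i → escape time 9
(row=1, col=2): c = -0.4600 + -0.1950i → escape time 9
(row=1, col=3): c = -0.1900 + -0.1950i → escape time 9
(row=2, col=0): c = -1.0000 + -0.5100i → escape time 5
(row=2, col=1): c = -0.7300 + -0.5100i → escape time 6
(row=2, col=2): c = -0.4600 + -0.5100i → escape time 9
(row=2, col=3): c = -0.1900 + -0.5100i → escape time 9

Answer: 9999
9999
5699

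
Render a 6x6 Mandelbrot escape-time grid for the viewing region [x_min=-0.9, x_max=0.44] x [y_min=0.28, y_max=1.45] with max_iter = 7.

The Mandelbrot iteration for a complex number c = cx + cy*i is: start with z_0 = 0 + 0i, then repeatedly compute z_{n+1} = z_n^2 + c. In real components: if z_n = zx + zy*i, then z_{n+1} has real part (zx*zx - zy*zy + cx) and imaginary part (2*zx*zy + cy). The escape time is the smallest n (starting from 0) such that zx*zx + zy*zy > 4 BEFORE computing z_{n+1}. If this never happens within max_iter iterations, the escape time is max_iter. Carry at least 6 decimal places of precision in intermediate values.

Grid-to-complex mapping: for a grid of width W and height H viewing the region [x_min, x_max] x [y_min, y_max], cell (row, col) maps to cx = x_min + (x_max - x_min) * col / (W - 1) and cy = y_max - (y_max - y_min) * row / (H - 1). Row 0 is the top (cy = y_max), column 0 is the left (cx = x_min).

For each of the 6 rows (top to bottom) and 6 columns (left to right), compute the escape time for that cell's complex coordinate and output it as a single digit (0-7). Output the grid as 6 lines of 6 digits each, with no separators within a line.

(row=0, col=0): c = -0.9000 + 1.4500i → escape time 2
(row=0, col=1): c = -0.6320 + 1.4500i → escape time 2
(row=0, col=2): c = -0.3640 + 1.4500i → escape time 2
(row=0, col=3): c = -0.0960 + 1.4500i → escape time 2
(row=0, col=4): c = 0.1720 + 1.4500i → escape time 2
(row=0, col=5): c = 0.4400 + 1.4500i → escape time 2
(row=1, col=0): c = -0.9000 + 1.2160i → escape time 3
(row=1, col=1): c = -0.6320 + 1.2160i → escape time 3
(row=1, col=2): c = -0.3640 + 1.2160i → escape time 3
(row=1, col=3): c = -0.0960 + 1.2160i → escape time 3
(row=1, col=4): c = 0.1720 + 1.2160i → escape time 2
(row=1, col=5): c = 0.4400 + 1.2160i → escape time 2
(row=2, col=0): c = -0.9000 + 0.9820i → escape time 3
(row=2, col=1): c = -0.6320 + 0.9820i → escape time 4
(row=2, col=2): c = -0.3640 + 0.9820i → escape time 5
(row=2, col=3): c = -0.0960 + 0.9820i → escape time 7
(row=2, col=4): c = 0.1720 + 0.9820i → escape time 4
(row=2, col=5): c = 0.4400 + 0.9820i → escape time 3
(row=3, col=0): c = -0.9000 + 0.7480i → escape time 4
(row=3, col=1): c = -0.6320 + 0.7480i → escape time 5
(row=3, col=2): c = -0.3640 + 0.7480i → escape time 7
(row=3, col=3): c = -0.0960 + 0.7480i → escape time 7
(row=3, col=4): c = 0.1720 + 0.7480i → escape time 6
(row=3, col=5): c = 0.4400 + 0.7480i → escape time 4
(row=4, col=0): c = -0.9000 + 0.5140i → escape time 5
(row=4, col=1): c = -0.6320 + 0.5140i → escape time 7
(row=4, col=2): c = -0.3640 + 0.5140i → escape time 7
(row=4, col=3): c = -0.0960 + 0.5140i → escape time 7
(row=4, col=4): c = 0.1720 + 0.5140i → escape time 7
(row=4, col=5): c = 0.4400 + 0.5140i → escape time 6
(row=5, col=0): c = -0.9000 + 0.2800i → escape time 7
(row=5, col=1): c = -0.6320 + 0.2800i → escape time 7
(row=5, col=2): c = -0.3640 + 0.2800i → escape time 7
(row=5, col=3): c = -0.0960 + 0.2800i → escape time 7
(row=5, col=4): c = 0.1720 + 0.2800i → escape time 7
(row=5, col=5): c = 0.4400 + 0.2800i → escape time 7

Answer: 222222
333322
345743
457764
577776
777777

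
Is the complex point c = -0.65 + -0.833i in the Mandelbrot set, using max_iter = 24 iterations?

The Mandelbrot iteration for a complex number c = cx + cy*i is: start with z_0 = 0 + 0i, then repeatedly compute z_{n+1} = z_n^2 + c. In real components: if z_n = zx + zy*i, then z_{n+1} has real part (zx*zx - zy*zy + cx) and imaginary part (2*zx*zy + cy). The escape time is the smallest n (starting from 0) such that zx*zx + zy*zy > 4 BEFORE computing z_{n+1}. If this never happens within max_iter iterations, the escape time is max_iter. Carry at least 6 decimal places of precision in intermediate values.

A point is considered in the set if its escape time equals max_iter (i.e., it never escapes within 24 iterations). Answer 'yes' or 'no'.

Answer: no

Derivation:
z_0 = 0 + 0i, c = -0.6500 + -0.8330i
Iter 1: z = -0.6500 + -0.8330i, |z|^2 = 1.1164
Iter 2: z = -0.9214 + 0.2499i, |z|^2 = 0.9114
Iter 3: z = 0.1365 + -1.2935i, |z|^2 = 1.6918
Iter 4: z = -2.3045 + -1.1861i, |z|^2 = 6.7178
Escaped at iteration 4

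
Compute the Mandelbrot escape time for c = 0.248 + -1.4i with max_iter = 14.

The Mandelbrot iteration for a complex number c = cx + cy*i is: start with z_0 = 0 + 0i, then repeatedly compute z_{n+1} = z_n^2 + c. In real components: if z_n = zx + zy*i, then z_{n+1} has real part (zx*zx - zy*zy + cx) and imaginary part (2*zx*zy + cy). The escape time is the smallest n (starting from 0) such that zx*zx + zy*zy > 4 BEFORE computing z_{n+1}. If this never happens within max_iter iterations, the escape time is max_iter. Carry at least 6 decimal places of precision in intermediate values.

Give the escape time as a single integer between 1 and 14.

z_0 = 0 + 0i, c = 0.2480 + -1.4000i
Iter 1: z = 0.2480 + -1.4000i, |z|^2 = 2.0215
Iter 2: z = -1.6505 + -2.0944i, |z|^2 = 7.1106
Escaped at iteration 2

Answer: 2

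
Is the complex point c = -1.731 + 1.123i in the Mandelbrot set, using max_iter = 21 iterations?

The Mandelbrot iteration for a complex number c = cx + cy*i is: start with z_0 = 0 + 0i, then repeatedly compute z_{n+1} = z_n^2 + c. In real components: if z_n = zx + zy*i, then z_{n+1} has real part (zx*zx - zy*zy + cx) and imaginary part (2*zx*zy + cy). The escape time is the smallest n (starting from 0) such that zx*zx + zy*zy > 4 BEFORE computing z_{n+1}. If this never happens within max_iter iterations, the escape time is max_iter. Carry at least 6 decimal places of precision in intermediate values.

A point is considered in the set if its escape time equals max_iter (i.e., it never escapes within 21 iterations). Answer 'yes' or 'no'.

z_0 = 0 + 0i, c = -1.7310 + 1.1230i
Iter 1: z = -1.7310 + 1.1230i, |z|^2 = 4.2575
Escaped at iteration 1

Answer: no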